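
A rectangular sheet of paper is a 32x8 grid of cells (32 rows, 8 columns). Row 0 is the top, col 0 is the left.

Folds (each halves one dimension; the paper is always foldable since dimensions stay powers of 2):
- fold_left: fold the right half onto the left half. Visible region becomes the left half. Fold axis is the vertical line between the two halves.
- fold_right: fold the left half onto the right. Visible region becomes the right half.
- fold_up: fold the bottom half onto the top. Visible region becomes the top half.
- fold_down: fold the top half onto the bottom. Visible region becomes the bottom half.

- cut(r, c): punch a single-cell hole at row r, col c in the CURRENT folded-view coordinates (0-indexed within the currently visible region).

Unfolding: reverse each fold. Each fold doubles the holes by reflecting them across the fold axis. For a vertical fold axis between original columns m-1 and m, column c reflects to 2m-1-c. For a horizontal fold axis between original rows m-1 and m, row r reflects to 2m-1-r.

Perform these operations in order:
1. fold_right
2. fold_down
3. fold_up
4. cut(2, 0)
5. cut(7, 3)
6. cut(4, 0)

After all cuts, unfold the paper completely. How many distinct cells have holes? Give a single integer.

Op 1 fold_right: fold axis v@4; visible region now rows[0,32) x cols[4,8) = 32x4
Op 2 fold_down: fold axis h@16; visible region now rows[16,32) x cols[4,8) = 16x4
Op 3 fold_up: fold axis h@24; visible region now rows[16,24) x cols[4,8) = 8x4
Op 4 cut(2, 0): punch at orig (18,4); cuts so far [(18, 4)]; region rows[16,24) x cols[4,8) = 8x4
Op 5 cut(7, 3): punch at orig (23,7); cuts so far [(18, 4), (23, 7)]; region rows[16,24) x cols[4,8) = 8x4
Op 6 cut(4, 0): punch at orig (20,4); cuts so far [(18, 4), (20, 4), (23, 7)]; region rows[16,24) x cols[4,8) = 8x4
Unfold 1 (reflect across h@24): 6 holes -> [(18, 4), (20, 4), (23, 7), (24, 7), (27, 4), (29, 4)]
Unfold 2 (reflect across h@16): 12 holes -> [(2, 4), (4, 4), (7, 7), (8, 7), (11, 4), (13, 4), (18, 4), (20, 4), (23, 7), (24, 7), (27, 4), (29, 4)]
Unfold 3 (reflect across v@4): 24 holes -> [(2, 3), (2, 4), (4, 3), (4, 4), (7, 0), (7, 7), (8, 0), (8, 7), (11, 3), (11, 4), (13, 3), (13, 4), (18, 3), (18, 4), (20, 3), (20, 4), (23, 0), (23, 7), (24, 0), (24, 7), (27, 3), (27, 4), (29, 3), (29, 4)]

Answer: 24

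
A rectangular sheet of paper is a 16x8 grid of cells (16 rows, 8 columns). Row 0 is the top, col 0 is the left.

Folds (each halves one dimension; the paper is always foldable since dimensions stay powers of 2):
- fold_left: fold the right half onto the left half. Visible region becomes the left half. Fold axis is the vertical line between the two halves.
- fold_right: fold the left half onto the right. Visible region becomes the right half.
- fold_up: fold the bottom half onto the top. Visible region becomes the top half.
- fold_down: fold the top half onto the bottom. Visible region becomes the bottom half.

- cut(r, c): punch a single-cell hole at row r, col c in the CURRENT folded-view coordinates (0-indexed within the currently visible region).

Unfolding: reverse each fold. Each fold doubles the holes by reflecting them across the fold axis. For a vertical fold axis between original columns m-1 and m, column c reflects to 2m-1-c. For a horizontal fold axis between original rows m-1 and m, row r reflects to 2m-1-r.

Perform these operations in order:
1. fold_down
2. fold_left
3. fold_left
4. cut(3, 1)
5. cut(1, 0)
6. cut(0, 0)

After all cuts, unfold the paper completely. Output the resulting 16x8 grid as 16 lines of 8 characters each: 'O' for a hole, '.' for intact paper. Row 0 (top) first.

Answer: ........
........
........
........
.OO..OO.
........
O..OO..O
O..OO..O
O..OO..O
O..OO..O
........
.OO..OO.
........
........
........
........

Derivation:
Op 1 fold_down: fold axis h@8; visible region now rows[8,16) x cols[0,8) = 8x8
Op 2 fold_left: fold axis v@4; visible region now rows[8,16) x cols[0,4) = 8x4
Op 3 fold_left: fold axis v@2; visible region now rows[8,16) x cols[0,2) = 8x2
Op 4 cut(3, 1): punch at orig (11,1); cuts so far [(11, 1)]; region rows[8,16) x cols[0,2) = 8x2
Op 5 cut(1, 0): punch at orig (9,0); cuts so far [(9, 0), (11, 1)]; region rows[8,16) x cols[0,2) = 8x2
Op 6 cut(0, 0): punch at orig (8,0); cuts so far [(8, 0), (9, 0), (11, 1)]; region rows[8,16) x cols[0,2) = 8x2
Unfold 1 (reflect across v@2): 6 holes -> [(8, 0), (8, 3), (9, 0), (9, 3), (11, 1), (11, 2)]
Unfold 2 (reflect across v@4): 12 holes -> [(8, 0), (8, 3), (8, 4), (8, 7), (9, 0), (9, 3), (9, 4), (9, 7), (11, 1), (11, 2), (11, 5), (11, 6)]
Unfold 3 (reflect across h@8): 24 holes -> [(4, 1), (4, 2), (4, 5), (4, 6), (6, 0), (6, 3), (6, 4), (6, 7), (7, 0), (7, 3), (7, 4), (7, 7), (8, 0), (8, 3), (8, 4), (8, 7), (9, 0), (9, 3), (9, 4), (9, 7), (11, 1), (11, 2), (11, 5), (11, 6)]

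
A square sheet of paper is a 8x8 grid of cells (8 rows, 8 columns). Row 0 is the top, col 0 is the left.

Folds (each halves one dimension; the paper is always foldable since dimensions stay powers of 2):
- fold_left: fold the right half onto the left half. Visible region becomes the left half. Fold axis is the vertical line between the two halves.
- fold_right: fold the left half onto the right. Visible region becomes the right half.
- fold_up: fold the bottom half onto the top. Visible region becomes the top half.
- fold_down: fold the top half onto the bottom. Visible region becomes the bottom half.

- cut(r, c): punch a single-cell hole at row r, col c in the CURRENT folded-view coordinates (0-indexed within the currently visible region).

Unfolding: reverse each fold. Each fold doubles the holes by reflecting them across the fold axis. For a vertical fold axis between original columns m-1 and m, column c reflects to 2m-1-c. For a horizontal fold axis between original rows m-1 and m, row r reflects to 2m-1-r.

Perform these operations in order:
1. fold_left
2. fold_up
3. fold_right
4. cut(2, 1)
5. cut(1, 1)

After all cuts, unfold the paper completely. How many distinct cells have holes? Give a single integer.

Op 1 fold_left: fold axis v@4; visible region now rows[0,8) x cols[0,4) = 8x4
Op 2 fold_up: fold axis h@4; visible region now rows[0,4) x cols[0,4) = 4x4
Op 3 fold_right: fold axis v@2; visible region now rows[0,4) x cols[2,4) = 4x2
Op 4 cut(2, 1): punch at orig (2,3); cuts so far [(2, 3)]; region rows[0,4) x cols[2,4) = 4x2
Op 5 cut(1, 1): punch at orig (1,3); cuts so far [(1, 3), (2, 3)]; region rows[0,4) x cols[2,4) = 4x2
Unfold 1 (reflect across v@2): 4 holes -> [(1, 0), (1, 3), (2, 0), (2, 3)]
Unfold 2 (reflect across h@4): 8 holes -> [(1, 0), (1, 3), (2, 0), (2, 3), (5, 0), (5, 3), (6, 0), (6, 3)]
Unfold 3 (reflect across v@4): 16 holes -> [(1, 0), (1, 3), (1, 4), (1, 7), (2, 0), (2, 3), (2, 4), (2, 7), (5, 0), (5, 3), (5, 4), (5, 7), (6, 0), (6, 3), (6, 4), (6, 7)]

Answer: 16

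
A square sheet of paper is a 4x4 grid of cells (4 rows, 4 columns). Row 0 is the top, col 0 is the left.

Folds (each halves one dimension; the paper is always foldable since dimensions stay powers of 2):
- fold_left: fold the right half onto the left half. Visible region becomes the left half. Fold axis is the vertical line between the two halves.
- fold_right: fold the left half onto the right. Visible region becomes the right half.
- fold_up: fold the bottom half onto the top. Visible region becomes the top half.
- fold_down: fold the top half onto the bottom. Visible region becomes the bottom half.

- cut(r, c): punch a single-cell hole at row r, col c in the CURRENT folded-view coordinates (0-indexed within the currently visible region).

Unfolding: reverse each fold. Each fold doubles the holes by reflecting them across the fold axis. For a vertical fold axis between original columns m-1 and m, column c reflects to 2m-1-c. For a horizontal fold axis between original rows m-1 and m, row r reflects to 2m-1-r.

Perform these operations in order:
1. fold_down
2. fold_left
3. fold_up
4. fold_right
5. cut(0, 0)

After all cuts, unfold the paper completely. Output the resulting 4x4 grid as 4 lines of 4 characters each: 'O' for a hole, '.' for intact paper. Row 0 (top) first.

Answer: OOOO
OOOO
OOOO
OOOO

Derivation:
Op 1 fold_down: fold axis h@2; visible region now rows[2,4) x cols[0,4) = 2x4
Op 2 fold_left: fold axis v@2; visible region now rows[2,4) x cols[0,2) = 2x2
Op 3 fold_up: fold axis h@3; visible region now rows[2,3) x cols[0,2) = 1x2
Op 4 fold_right: fold axis v@1; visible region now rows[2,3) x cols[1,2) = 1x1
Op 5 cut(0, 0): punch at orig (2,1); cuts so far [(2, 1)]; region rows[2,3) x cols[1,2) = 1x1
Unfold 1 (reflect across v@1): 2 holes -> [(2, 0), (2, 1)]
Unfold 2 (reflect across h@3): 4 holes -> [(2, 0), (2, 1), (3, 0), (3, 1)]
Unfold 3 (reflect across v@2): 8 holes -> [(2, 0), (2, 1), (2, 2), (2, 3), (3, 0), (3, 1), (3, 2), (3, 3)]
Unfold 4 (reflect across h@2): 16 holes -> [(0, 0), (0, 1), (0, 2), (0, 3), (1, 0), (1, 1), (1, 2), (1, 3), (2, 0), (2, 1), (2, 2), (2, 3), (3, 0), (3, 1), (3, 2), (3, 3)]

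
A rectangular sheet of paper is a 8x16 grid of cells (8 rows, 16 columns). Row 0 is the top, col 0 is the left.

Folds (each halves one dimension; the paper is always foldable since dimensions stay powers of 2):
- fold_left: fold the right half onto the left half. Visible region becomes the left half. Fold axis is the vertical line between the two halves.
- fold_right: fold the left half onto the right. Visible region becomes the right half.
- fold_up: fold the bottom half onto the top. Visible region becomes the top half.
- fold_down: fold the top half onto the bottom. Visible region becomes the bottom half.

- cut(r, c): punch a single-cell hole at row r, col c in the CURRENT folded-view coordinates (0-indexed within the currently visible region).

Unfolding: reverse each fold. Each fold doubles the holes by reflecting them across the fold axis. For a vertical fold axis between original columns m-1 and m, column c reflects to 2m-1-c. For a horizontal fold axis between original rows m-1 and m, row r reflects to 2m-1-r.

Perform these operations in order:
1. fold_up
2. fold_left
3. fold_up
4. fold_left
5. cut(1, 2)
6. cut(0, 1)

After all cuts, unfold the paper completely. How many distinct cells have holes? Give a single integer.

Op 1 fold_up: fold axis h@4; visible region now rows[0,4) x cols[0,16) = 4x16
Op 2 fold_left: fold axis v@8; visible region now rows[0,4) x cols[0,8) = 4x8
Op 3 fold_up: fold axis h@2; visible region now rows[0,2) x cols[0,8) = 2x8
Op 4 fold_left: fold axis v@4; visible region now rows[0,2) x cols[0,4) = 2x4
Op 5 cut(1, 2): punch at orig (1,2); cuts so far [(1, 2)]; region rows[0,2) x cols[0,4) = 2x4
Op 6 cut(0, 1): punch at orig (0,1); cuts so far [(0, 1), (1, 2)]; region rows[0,2) x cols[0,4) = 2x4
Unfold 1 (reflect across v@4): 4 holes -> [(0, 1), (0, 6), (1, 2), (1, 5)]
Unfold 2 (reflect across h@2): 8 holes -> [(0, 1), (0, 6), (1, 2), (1, 5), (2, 2), (2, 5), (3, 1), (3, 6)]
Unfold 3 (reflect across v@8): 16 holes -> [(0, 1), (0, 6), (0, 9), (0, 14), (1, 2), (1, 5), (1, 10), (1, 13), (2, 2), (2, 5), (2, 10), (2, 13), (3, 1), (3, 6), (3, 9), (3, 14)]
Unfold 4 (reflect across h@4): 32 holes -> [(0, 1), (0, 6), (0, 9), (0, 14), (1, 2), (1, 5), (1, 10), (1, 13), (2, 2), (2, 5), (2, 10), (2, 13), (3, 1), (3, 6), (3, 9), (3, 14), (4, 1), (4, 6), (4, 9), (4, 14), (5, 2), (5, 5), (5, 10), (5, 13), (6, 2), (6, 5), (6, 10), (6, 13), (7, 1), (7, 6), (7, 9), (7, 14)]

Answer: 32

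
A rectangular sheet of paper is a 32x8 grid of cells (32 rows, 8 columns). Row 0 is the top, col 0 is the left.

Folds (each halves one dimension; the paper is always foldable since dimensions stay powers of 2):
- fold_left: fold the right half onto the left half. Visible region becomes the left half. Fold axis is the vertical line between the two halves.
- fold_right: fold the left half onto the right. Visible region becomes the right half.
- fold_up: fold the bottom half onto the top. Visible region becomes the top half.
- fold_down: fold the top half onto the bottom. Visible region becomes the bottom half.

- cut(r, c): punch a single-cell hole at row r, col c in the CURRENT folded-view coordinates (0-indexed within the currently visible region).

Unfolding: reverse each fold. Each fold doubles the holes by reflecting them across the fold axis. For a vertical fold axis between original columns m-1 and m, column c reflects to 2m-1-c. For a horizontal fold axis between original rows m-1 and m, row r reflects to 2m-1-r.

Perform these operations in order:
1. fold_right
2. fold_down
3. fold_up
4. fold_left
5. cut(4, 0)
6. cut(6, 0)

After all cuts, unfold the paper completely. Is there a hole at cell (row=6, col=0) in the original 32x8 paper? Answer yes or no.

Op 1 fold_right: fold axis v@4; visible region now rows[0,32) x cols[4,8) = 32x4
Op 2 fold_down: fold axis h@16; visible region now rows[16,32) x cols[4,8) = 16x4
Op 3 fold_up: fold axis h@24; visible region now rows[16,24) x cols[4,8) = 8x4
Op 4 fold_left: fold axis v@6; visible region now rows[16,24) x cols[4,6) = 8x2
Op 5 cut(4, 0): punch at orig (20,4); cuts so far [(20, 4)]; region rows[16,24) x cols[4,6) = 8x2
Op 6 cut(6, 0): punch at orig (22,4); cuts so far [(20, 4), (22, 4)]; region rows[16,24) x cols[4,6) = 8x2
Unfold 1 (reflect across v@6): 4 holes -> [(20, 4), (20, 7), (22, 4), (22, 7)]
Unfold 2 (reflect across h@24): 8 holes -> [(20, 4), (20, 7), (22, 4), (22, 7), (25, 4), (25, 7), (27, 4), (27, 7)]
Unfold 3 (reflect across h@16): 16 holes -> [(4, 4), (4, 7), (6, 4), (6, 7), (9, 4), (9, 7), (11, 4), (11, 7), (20, 4), (20, 7), (22, 4), (22, 7), (25, 4), (25, 7), (27, 4), (27, 7)]
Unfold 4 (reflect across v@4): 32 holes -> [(4, 0), (4, 3), (4, 4), (4, 7), (6, 0), (6, 3), (6, 4), (6, 7), (9, 0), (9, 3), (9, 4), (9, 7), (11, 0), (11, 3), (11, 4), (11, 7), (20, 0), (20, 3), (20, 4), (20, 7), (22, 0), (22, 3), (22, 4), (22, 7), (25, 0), (25, 3), (25, 4), (25, 7), (27, 0), (27, 3), (27, 4), (27, 7)]
Holes: [(4, 0), (4, 3), (4, 4), (4, 7), (6, 0), (6, 3), (6, 4), (6, 7), (9, 0), (9, 3), (9, 4), (9, 7), (11, 0), (11, 3), (11, 4), (11, 7), (20, 0), (20, 3), (20, 4), (20, 7), (22, 0), (22, 3), (22, 4), (22, 7), (25, 0), (25, 3), (25, 4), (25, 7), (27, 0), (27, 3), (27, 4), (27, 7)]

Answer: yes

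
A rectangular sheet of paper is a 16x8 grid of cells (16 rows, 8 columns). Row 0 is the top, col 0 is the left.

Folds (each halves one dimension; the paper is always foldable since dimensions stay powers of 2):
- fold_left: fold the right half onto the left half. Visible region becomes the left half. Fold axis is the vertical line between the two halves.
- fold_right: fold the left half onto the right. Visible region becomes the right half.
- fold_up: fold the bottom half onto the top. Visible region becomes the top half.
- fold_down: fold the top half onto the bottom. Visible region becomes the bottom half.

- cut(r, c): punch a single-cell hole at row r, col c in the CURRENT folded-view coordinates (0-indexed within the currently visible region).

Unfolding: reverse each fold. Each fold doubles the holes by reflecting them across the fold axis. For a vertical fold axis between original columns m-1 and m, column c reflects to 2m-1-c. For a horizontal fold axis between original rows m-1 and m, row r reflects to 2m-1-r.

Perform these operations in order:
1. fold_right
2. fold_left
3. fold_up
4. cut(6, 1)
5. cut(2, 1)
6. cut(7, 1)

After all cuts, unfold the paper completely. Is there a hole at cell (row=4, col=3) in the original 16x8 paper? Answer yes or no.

Answer: no

Derivation:
Op 1 fold_right: fold axis v@4; visible region now rows[0,16) x cols[4,8) = 16x4
Op 2 fold_left: fold axis v@6; visible region now rows[0,16) x cols[4,6) = 16x2
Op 3 fold_up: fold axis h@8; visible region now rows[0,8) x cols[4,6) = 8x2
Op 4 cut(6, 1): punch at orig (6,5); cuts so far [(6, 5)]; region rows[0,8) x cols[4,6) = 8x2
Op 5 cut(2, 1): punch at orig (2,5); cuts so far [(2, 5), (6, 5)]; region rows[0,8) x cols[4,6) = 8x2
Op 6 cut(7, 1): punch at orig (7,5); cuts so far [(2, 5), (6, 5), (7, 5)]; region rows[0,8) x cols[4,6) = 8x2
Unfold 1 (reflect across h@8): 6 holes -> [(2, 5), (6, 5), (7, 5), (8, 5), (9, 5), (13, 5)]
Unfold 2 (reflect across v@6): 12 holes -> [(2, 5), (2, 6), (6, 5), (6, 6), (7, 5), (7, 6), (8, 5), (8, 6), (9, 5), (9, 6), (13, 5), (13, 6)]
Unfold 3 (reflect across v@4): 24 holes -> [(2, 1), (2, 2), (2, 5), (2, 6), (6, 1), (6, 2), (6, 5), (6, 6), (7, 1), (7, 2), (7, 5), (7, 6), (8, 1), (8, 2), (8, 5), (8, 6), (9, 1), (9, 2), (9, 5), (9, 6), (13, 1), (13, 2), (13, 5), (13, 6)]
Holes: [(2, 1), (2, 2), (2, 5), (2, 6), (6, 1), (6, 2), (6, 5), (6, 6), (7, 1), (7, 2), (7, 5), (7, 6), (8, 1), (8, 2), (8, 5), (8, 6), (9, 1), (9, 2), (9, 5), (9, 6), (13, 1), (13, 2), (13, 5), (13, 6)]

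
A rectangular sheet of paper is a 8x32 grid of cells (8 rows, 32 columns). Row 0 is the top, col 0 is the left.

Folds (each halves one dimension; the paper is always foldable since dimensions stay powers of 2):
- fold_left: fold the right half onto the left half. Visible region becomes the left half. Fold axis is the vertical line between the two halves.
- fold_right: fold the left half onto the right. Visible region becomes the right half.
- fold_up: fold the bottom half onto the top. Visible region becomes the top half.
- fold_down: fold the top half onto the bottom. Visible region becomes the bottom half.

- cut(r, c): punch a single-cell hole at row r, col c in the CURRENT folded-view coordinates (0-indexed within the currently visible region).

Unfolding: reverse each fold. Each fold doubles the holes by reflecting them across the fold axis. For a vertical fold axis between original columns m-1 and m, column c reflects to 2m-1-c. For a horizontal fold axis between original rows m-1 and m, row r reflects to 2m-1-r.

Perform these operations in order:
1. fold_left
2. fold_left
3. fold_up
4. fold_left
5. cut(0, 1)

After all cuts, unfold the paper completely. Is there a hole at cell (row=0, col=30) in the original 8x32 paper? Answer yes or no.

Answer: yes

Derivation:
Op 1 fold_left: fold axis v@16; visible region now rows[0,8) x cols[0,16) = 8x16
Op 2 fold_left: fold axis v@8; visible region now rows[0,8) x cols[0,8) = 8x8
Op 3 fold_up: fold axis h@4; visible region now rows[0,4) x cols[0,8) = 4x8
Op 4 fold_left: fold axis v@4; visible region now rows[0,4) x cols[0,4) = 4x4
Op 5 cut(0, 1): punch at orig (0,1); cuts so far [(0, 1)]; region rows[0,4) x cols[0,4) = 4x4
Unfold 1 (reflect across v@4): 2 holes -> [(0, 1), (0, 6)]
Unfold 2 (reflect across h@4): 4 holes -> [(0, 1), (0, 6), (7, 1), (7, 6)]
Unfold 3 (reflect across v@8): 8 holes -> [(0, 1), (0, 6), (0, 9), (0, 14), (7, 1), (7, 6), (7, 9), (7, 14)]
Unfold 4 (reflect across v@16): 16 holes -> [(0, 1), (0, 6), (0, 9), (0, 14), (0, 17), (0, 22), (0, 25), (0, 30), (7, 1), (7, 6), (7, 9), (7, 14), (7, 17), (7, 22), (7, 25), (7, 30)]
Holes: [(0, 1), (0, 6), (0, 9), (0, 14), (0, 17), (0, 22), (0, 25), (0, 30), (7, 1), (7, 6), (7, 9), (7, 14), (7, 17), (7, 22), (7, 25), (7, 30)]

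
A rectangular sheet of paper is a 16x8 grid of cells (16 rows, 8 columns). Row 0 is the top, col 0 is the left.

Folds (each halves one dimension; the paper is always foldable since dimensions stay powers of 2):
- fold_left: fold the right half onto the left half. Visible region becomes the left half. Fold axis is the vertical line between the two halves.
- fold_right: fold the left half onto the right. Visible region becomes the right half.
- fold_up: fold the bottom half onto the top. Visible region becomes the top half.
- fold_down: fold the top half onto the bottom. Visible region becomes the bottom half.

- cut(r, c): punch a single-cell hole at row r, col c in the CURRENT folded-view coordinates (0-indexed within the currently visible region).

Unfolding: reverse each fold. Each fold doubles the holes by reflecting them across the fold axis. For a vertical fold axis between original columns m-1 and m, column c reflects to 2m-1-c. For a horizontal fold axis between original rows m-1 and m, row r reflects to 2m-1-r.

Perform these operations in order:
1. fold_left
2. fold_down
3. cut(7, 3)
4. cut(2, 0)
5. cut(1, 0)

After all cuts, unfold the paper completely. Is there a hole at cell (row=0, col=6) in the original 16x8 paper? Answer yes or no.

Answer: no

Derivation:
Op 1 fold_left: fold axis v@4; visible region now rows[0,16) x cols[0,4) = 16x4
Op 2 fold_down: fold axis h@8; visible region now rows[8,16) x cols[0,4) = 8x4
Op 3 cut(7, 3): punch at orig (15,3); cuts so far [(15, 3)]; region rows[8,16) x cols[0,4) = 8x4
Op 4 cut(2, 0): punch at orig (10,0); cuts so far [(10, 0), (15, 3)]; region rows[8,16) x cols[0,4) = 8x4
Op 5 cut(1, 0): punch at orig (9,0); cuts so far [(9, 0), (10, 0), (15, 3)]; region rows[8,16) x cols[0,4) = 8x4
Unfold 1 (reflect across h@8): 6 holes -> [(0, 3), (5, 0), (6, 0), (9, 0), (10, 0), (15, 3)]
Unfold 2 (reflect across v@4): 12 holes -> [(0, 3), (0, 4), (5, 0), (5, 7), (6, 0), (6, 7), (9, 0), (9, 7), (10, 0), (10, 7), (15, 3), (15, 4)]
Holes: [(0, 3), (0, 4), (5, 0), (5, 7), (6, 0), (6, 7), (9, 0), (9, 7), (10, 0), (10, 7), (15, 3), (15, 4)]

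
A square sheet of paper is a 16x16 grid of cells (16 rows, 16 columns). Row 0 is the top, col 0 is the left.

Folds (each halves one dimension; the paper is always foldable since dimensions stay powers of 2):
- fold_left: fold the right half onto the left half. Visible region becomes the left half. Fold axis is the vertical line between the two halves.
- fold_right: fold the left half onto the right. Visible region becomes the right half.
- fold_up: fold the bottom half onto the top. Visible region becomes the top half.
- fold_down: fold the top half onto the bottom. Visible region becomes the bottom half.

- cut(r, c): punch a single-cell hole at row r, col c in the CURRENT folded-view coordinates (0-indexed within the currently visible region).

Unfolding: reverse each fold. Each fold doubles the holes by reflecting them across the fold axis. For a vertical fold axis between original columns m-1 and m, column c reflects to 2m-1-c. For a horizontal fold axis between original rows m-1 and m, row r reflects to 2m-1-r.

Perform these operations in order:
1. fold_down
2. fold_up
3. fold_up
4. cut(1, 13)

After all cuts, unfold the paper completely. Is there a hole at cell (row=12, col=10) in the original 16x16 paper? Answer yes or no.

Answer: no

Derivation:
Op 1 fold_down: fold axis h@8; visible region now rows[8,16) x cols[0,16) = 8x16
Op 2 fold_up: fold axis h@12; visible region now rows[8,12) x cols[0,16) = 4x16
Op 3 fold_up: fold axis h@10; visible region now rows[8,10) x cols[0,16) = 2x16
Op 4 cut(1, 13): punch at orig (9,13); cuts so far [(9, 13)]; region rows[8,10) x cols[0,16) = 2x16
Unfold 1 (reflect across h@10): 2 holes -> [(9, 13), (10, 13)]
Unfold 2 (reflect across h@12): 4 holes -> [(9, 13), (10, 13), (13, 13), (14, 13)]
Unfold 3 (reflect across h@8): 8 holes -> [(1, 13), (2, 13), (5, 13), (6, 13), (9, 13), (10, 13), (13, 13), (14, 13)]
Holes: [(1, 13), (2, 13), (5, 13), (6, 13), (9, 13), (10, 13), (13, 13), (14, 13)]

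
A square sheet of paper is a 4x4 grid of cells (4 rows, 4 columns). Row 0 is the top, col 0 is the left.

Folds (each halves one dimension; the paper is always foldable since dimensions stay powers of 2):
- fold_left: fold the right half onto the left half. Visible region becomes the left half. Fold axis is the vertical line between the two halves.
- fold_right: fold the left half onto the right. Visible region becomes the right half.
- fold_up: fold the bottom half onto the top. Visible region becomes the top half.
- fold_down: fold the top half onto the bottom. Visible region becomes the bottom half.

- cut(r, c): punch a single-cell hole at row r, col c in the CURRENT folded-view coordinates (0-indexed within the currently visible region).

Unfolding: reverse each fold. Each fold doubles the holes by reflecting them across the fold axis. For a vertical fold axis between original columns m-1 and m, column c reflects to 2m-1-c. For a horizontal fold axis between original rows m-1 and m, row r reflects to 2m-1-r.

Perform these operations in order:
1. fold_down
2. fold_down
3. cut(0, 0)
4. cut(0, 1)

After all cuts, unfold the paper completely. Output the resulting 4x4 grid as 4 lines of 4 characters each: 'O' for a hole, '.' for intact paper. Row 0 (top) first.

Answer: OO..
OO..
OO..
OO..

Derivation:
Op 1 fold_down: fold axis h@2; visible region now rows[2,4) x cols[0,4) = 2x4
Op 2 fold_down: fold axis h@3; visible region now rows[3,4) x cols[0,4) = 1x4
Op 3 cut(0, 0): punch at orig (3,0); cuts so far [(3, 0)]; region rows[3,4) x cols[0,4) = 1x4
Op 4 cut(0, 1): punch at orig (3,1); cuts so far [(3, 0), (3, 1)]; region rows[3,4) x cols[0,4) = 1x4
Unfold 1 (reflect across h@3): 4 holes -> [(2, 0), (2, 1), (3, 0), (3, 1)]
Unfold 2 (reflect across h@2): 8 holes -> [(0, 0), (0, 1), (1, 0), (1, 1), (2, 0), (2, 1), (3, 0), (3, 1)]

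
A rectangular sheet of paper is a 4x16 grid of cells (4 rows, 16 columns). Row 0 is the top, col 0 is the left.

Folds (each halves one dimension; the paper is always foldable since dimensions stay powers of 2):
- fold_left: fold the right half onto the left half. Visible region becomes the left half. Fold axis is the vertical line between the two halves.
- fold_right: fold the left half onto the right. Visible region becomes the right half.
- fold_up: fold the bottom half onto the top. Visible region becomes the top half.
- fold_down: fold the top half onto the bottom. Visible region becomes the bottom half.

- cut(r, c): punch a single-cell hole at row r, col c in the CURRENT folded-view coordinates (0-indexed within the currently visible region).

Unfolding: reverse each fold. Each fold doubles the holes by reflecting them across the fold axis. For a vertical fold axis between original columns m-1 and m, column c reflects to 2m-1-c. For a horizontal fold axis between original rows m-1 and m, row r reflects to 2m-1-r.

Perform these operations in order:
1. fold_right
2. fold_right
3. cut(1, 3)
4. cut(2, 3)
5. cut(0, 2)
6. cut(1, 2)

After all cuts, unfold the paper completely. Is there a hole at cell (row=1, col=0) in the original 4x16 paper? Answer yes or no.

Op 1 fold_right: fold axis v@8; visible region now rows[0,4) x cols[8,16) = 4x8
Op 2 fold_right: fold axis v@12; visible region now rows[0,4) x cols[12,16) = 4x4
Op 3 cut(1, 3): punch at orig (1,15); cuts so far [(1, 15)]; region rows[0,4) x cols[12,16) = 4x4
Op 4 cut(2, 3): punch at orig (2,15); cuts so far [(1, 15), (2, 15)]; region rows[0,4) x cols[12,16) = 4x4
Op 5 cut(0, 2): punch at orig (0,14); cuts so far [(0, 14), (1, 15), (2, 15)]; region rows[0,4) x cols[12,16) = 4x4
Op 6 cut(1, 2): punch at orig (1,14); cuts so far [(0, 14), (1, 14), (1, 15), (2, 15)]; region rows[0,4) x cols[12,16) = 4x4
Unfold 1 (reflect across v@12): 8 holes -> [(0, 9), (0, 14), (1, 8), (1, 9), (1, 14), (1, 15), (2, 8), (2, 15)]
Unfold 2 (reflect across v@8): 16 holes -> [(0, 1), (0, 6), (0, 9), (0, 14), (1, 0), (1, 1), (1, 6), (1, 7), (1, 8), (1, 9), (1, 14), (1, 15), (2, 0), (2, 7), (2, 8), (2, 15)]
Holes: [(0, 1), (0, 6), (0, 9), (0, 14), (1, 0), (1, 1), (1, 6), (1, 7), (1, 8), (1, 9), (1, 14), (1, 15), (2, 0), (2, 7), (2, 8), (2, 15)]

Answer: yes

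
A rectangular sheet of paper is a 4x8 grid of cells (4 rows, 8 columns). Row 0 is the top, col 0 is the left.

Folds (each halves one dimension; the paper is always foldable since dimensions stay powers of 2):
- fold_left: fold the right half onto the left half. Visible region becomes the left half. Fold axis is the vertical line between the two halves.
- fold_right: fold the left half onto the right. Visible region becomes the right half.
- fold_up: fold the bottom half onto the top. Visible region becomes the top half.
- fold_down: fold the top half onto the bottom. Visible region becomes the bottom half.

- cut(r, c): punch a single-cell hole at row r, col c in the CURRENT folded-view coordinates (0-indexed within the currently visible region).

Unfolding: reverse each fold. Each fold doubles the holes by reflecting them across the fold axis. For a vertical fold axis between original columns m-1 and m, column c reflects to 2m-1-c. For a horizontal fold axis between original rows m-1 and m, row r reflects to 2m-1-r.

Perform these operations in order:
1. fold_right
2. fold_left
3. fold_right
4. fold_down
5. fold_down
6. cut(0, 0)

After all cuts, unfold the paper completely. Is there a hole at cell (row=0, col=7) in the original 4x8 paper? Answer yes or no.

Op 1 fold_right: fold axis v@4; visible region now rows[0,4) x cols[4,8) = 4x4
Op 2 fold_left: fold axis v@6; visible region now rows[0,4) x cols[4,6) = 4x2
Op 3 fold_right: fold axis v@5; visible region now rows[0,4) x cols[5,6) = 4x1
Op 4 fold_down: fold axis h@2; visible region now rows[2,4) x cols[5,6) = 2x1
Op 5 fold_down: fold axis h@3; visible region now rows[3,4) x cols[5,6) = 1x1
Op 6 cut(0, 0): punch at orig (3,5); cuts so far [(3, 5)]; region rows[3,4) x cols[5,6) = 1x1
Unfold 1 (reflect across h@3): 2 holes -> [(2, 5), (3, 5)]
Unfold 2 (reflect across h@2): 4 holes -> [(0, 5), (1, 5), (2, 5), (3, 5)]
Unfold 3 (reflect across v@5): 8 holes -> [(0, 4), (0, 5), (1, 4), (1, 5), (2, 4), (2, 5), (3, 4), (3, 5)]
Unfold 4 (reflect across v@6): 16 holes -> [(0, 4), (0, 5), (0, 6), (0, 7), (1, 4), (1, 5), (1, 6), (1, 7), (2, 4), (2, 5), (2, 6), (2, 7), (3, 4), (3, 5), (3, 6), (3, 7)]
Unfold 5 (reflect across v@4): 32 holes -> [(0, 0), (0, 1), (0, 2), (0, 3), (0, 4), (0, 5), (0, 6), (0, 7), (1, 0), (1, 1), (1, 2), (1, 3), (1, 4), (1, 5), (1, 6), (1, 7), (2, 0), (2, 1), (2, 2), (2, 3), (2, 4), (2, 5), (2, 6), (2, 7), (3, 0), (3, 1), (3, 2), (3, 3), (3, 4), (3, 5), (3, 6), (3, 7)]
Holes: [(0, 0), (0, 1), (0, 2), (0, 3), (0, 4), (0, 5), (0, 6), (0, 7), (1, 0), (1, 1), (1, 2), (1, 3), (1, 4), (1, 5), (1, 6), (1, 7), (2, 0), (2, 1), (2, 2), (2, 3), (2, 4), (2, 5), (2, 6), (2, 7), (3, 0), (3, 1), (3, 2), (3, 3), (3, 4), (3, 5), (3, 6), (3, 7)]

Answer: yes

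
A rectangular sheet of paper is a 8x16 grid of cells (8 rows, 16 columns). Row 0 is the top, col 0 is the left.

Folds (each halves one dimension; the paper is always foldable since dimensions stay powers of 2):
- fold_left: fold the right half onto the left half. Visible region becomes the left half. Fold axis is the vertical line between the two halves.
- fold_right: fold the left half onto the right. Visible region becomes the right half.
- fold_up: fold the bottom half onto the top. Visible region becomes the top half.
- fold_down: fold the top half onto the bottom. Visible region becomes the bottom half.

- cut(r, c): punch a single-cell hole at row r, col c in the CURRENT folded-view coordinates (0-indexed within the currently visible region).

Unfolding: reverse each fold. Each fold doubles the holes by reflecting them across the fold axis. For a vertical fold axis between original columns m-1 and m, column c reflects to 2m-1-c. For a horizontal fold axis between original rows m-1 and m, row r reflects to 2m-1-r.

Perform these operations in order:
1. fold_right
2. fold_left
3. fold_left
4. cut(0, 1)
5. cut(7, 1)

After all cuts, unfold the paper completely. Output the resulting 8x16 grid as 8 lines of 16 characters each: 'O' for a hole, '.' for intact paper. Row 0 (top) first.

Answer: .OO..OO..OO..OO.
................
................
................
................
................
................
.OO..OO..OO..OO.

Derivation:
Op 1 fold_right: fold axis v@8; visible region now rows[0,8) x cols[8,16) = 8x8
Op 2 fold_left: fold axis v@12; visible region now rows[0,8) x cols[8,12) = 8x4
Op 3 fold_left: fold axis v@10; visible region now rows[0,8) x cols[8,10) = 8x2
Op 4 cut(0, 1): punch at orig (0,9); cuts so far [(0, 9)]; region rows[0,8) x cols[8,10) = 8x2
Op 5 cut(7, 1): punch at orig (7,9); cuts so far [(0, 9), (7, 9)]; region rows[0,8) x cols[8,10) = 8x2
Unfold 1 (reflect across v@10): 4 holes -> [(0, 9), (0, 10), (7, 9), (7, 10)]
Unfold 2 (reflect across v@12): 8 holes -> [(0, 9), (0, 10), (0, 13), (0, 14), (7, 9), (7, 10), (7, 13), (7, 14)]
Unfold 3 (reflect across v@8): 16 holes -> [(0, 1), (0, 2), (0, 5), (0, 6), (0, 9), (0, 10), (0, 13), (0, 14), (7, 1), (7, 2), (7, 5), (7, 6), (7, 9), (7, 10), (7, 13), (7, 14)]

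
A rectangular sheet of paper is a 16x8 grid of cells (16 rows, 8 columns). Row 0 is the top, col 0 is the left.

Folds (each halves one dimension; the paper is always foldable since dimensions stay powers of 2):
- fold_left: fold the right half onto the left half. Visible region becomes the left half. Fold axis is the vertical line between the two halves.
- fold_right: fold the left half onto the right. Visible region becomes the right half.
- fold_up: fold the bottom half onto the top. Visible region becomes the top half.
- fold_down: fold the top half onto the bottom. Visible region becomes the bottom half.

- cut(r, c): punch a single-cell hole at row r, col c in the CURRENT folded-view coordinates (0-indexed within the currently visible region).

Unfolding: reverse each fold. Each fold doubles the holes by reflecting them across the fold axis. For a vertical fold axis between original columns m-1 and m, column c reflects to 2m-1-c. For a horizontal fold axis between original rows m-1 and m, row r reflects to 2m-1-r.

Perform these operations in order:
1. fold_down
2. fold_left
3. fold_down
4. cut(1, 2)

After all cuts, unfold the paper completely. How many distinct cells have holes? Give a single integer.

Answer: 8

Derivation:
Op 1 fold_down: fold axis h@8; visible region now rows[8,16) x cols[0,8) = 8x8
Op 2 fold_left: fold axis v@4; visible region now rows[8,16) x cols[0,4) = 8x4
Op 3 fold_down: fold axis h@12; visible region now rows[12,16) x cols[0,4) = 4x4
Op 4 cut(1, 2): punch at orig (13,2); cuts so far [(13, 2)]; region rows[12,16) x cols[0,4) = 4x4
Unfold 1 (reflect across h@12): 2 holes -> [(10, 2), (13, 2)]
Unfold 2 (reflect across v@4): 4 holes -> [(10, 2), (10, 5), (13, 2), (13, 5)]
Unfold 3 (reflect across h@8): 8 holes -> [(2, 2), (2, 5), (5, 2), (5, 5), (10, 2), (10, 5), (13, 2), (13, 5)]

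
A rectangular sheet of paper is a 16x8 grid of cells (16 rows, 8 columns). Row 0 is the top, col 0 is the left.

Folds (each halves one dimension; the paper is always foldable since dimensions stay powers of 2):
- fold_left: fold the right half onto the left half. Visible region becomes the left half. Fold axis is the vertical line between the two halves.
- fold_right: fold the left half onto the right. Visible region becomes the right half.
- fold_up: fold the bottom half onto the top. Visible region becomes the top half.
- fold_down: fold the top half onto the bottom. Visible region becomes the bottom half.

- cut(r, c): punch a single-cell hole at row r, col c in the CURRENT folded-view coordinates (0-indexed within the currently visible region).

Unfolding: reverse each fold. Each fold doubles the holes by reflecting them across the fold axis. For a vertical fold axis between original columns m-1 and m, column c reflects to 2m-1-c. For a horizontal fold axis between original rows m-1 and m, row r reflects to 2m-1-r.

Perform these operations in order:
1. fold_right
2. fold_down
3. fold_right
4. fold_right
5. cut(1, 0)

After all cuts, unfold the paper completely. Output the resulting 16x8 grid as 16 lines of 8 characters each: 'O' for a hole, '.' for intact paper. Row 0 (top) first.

Answer: ........
........
........
........
........
........
OOOOOOOO
........
........
OOOOOOOO
........
........
........
........
........
........

Derivation:
Op 1 fold_right: fold axis v@4; visible region now rows[0,16) x cols[4,8) = 16x4
Op 2 fold_down: fold axis h@8; visible region now rows[8,16) x cols[4,8) = 8x4
Op 3 fold_right: fold axis v@6; visible region now rows[8,16) x cols[6,8) = 8x2
Op 4 fold_right: fold axis v@7; visible region now rows[8,16) x cols[7,8) = 8x1
Op 5 cut(1, 0): punch at orig (9,7); cuts so far [(9, 7)]; region rows[8,16) x cols[7,8) = 8x1
Unfold 1 (reflect across v@7): 2 holes -> [(9, 6), (9, 7)]
Unfold 2 (reflect across v@6): 4 holes -> [(9, 4), (9, 5), (9, 6), (9, 7)]
Unfold 3 (reflect across h@8): 8 holes -> [(6, 4), (6, 5), (6, 6), (6, 7), (9, 4), (9, 5), (9, 6), (9, 7)]
Unfold 4 (reflect across v@4): 16 holes -> [(6, 0), (6, 1), (6, 2), (6, 3), (6, 4), (6, 5), (6, 6), (6, 7), (9, 0), (9, 1), (9, 2), (9, 3), (9, 4), (9, 5), (9, 6), (9, 7)]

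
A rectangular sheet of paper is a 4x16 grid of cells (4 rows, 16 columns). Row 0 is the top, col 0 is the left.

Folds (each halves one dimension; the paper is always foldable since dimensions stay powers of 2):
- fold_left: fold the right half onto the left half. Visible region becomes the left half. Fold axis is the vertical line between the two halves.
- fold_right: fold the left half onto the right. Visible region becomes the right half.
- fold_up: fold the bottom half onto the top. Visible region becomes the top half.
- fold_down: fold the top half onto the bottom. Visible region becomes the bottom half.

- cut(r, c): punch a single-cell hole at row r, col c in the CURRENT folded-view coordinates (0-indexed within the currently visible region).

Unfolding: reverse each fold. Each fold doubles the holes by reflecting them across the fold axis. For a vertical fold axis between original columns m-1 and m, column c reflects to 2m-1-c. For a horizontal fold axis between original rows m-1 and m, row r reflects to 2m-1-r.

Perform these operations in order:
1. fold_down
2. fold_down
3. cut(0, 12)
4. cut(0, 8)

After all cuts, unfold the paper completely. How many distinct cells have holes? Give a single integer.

Op 1 fold_down: fold axis h@2; visible region now rows[2,4) x cols[0,16) = 2x16
Op 2 fold_down: fold axis h@3; visible region now rows[3,4) x cols[0,16) = 1x16
Op 3 cut(0, 12): punch at orig (3,12); cuts so far [(3, 12)]; region rows[3,4) x cols[0,16) = 1x16
Op 4 cut(0, 8): punch at orig (3,8); cuts so far [(3, 8), (3, 12)]; region rows[3,4) x cols[0,16) = 1x16
Unfold 1 (reflect across h@3): 4 holes -> [(2, 8), (2, 12), (3, 8), (3, 12)]
Unfold 2 (reflect across h@2): 8 holes -> [(0, 8), (0, 12), (1, 8), (1, 12), (2, 8), (2, 12), (3, 8), (3, 12)]

Answer: 8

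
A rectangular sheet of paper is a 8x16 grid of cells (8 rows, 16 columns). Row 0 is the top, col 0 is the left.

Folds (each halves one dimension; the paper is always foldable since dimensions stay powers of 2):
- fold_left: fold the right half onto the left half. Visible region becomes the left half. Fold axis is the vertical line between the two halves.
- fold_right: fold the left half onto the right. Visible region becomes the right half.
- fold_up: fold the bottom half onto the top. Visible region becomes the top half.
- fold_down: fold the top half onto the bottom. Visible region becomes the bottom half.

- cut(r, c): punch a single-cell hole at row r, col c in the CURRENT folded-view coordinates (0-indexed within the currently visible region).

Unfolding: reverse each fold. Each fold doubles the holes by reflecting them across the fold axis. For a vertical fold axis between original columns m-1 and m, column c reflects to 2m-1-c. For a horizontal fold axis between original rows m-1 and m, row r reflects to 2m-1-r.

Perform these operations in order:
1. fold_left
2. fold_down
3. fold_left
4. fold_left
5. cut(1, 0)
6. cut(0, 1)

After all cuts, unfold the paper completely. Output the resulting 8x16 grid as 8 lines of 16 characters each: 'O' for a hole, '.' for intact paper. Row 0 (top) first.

Answer: ................
................
O..OO..OO..OO..O
.OO..OO..OO..OO.
.OO..OO..OO..OO.
O..OO..OO..OO..O
................
................

Derivation:
Op 1 fold_left: fold axis v@8; visible region now rows[0,8) x cols[0,8) = 8x8
Op 2 fold_down: fold axis h@4; visible region now rows[4,8) x cols[0,8) = 4x8
Op 3 fold_left: fold axis v@4; visible region now rows[4,8) x cols[0,4) = 4x4
Op 4 fold_left: fold axis v@2; visible region now rows[4,8) x cols[0,2) = 4x2
Op 5 cut(1, 0): punch at orig (5,0); cuts so far [(5, 0)]; region rows[4,8) x cols[0,2) = 4x2
Op 6 cut(0, 1): punch at orig (4,1); cuts so far [(4, 1), (5, 0)]; region rows[4,8) x cols[0,2) = 4x2
Unfold 1 (reflect across v@2): 4 holes -> [(4, 1), (4, 2), (5, 0), (5, 3)]
Unfold 2 (reflect across v@4): 8 holes -> [(4, 1), (4, 2), (4, 5), (4, 6), (5, 0), (5, 3), (5, 4), (5, 7)]
Unfold 3 (reflect across h@4): 16 holes -> [(2, 0), (2, 3), (2, 4), (2, 7), (3, 1), (3, 2), (3, 5), (3, 6), (4, 1), (4, 2), (4, 5), (4, 6), (5, 0), (5, 3), (5, 4), (5, 7)]
Unfold 4 (reflect across v@8): 32 holes -> [(2, 0), (2, 3), (2, 4), (2, 7), (2, 8), (2, 11), (2, 12), (2, 15), (3, 1), (3, 2), (3, 5), (3, 6), (3, 9), (3, 10), (3, 13), (3, 14), (4, 1), (4, 2), (4, 5), (4, 6), (4, 9), (4, 10), (4, 13), (4, 14), (5, 0), (5, 3), (5, 4), (5, 7), (5, 8), (5, 11), (5, 12), (5, 15)]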